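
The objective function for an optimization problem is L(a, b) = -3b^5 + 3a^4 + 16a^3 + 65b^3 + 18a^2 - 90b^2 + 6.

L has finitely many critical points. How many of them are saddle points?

6

L separates as a function of a plus a function of b, so ∇L=0 decouples.
∂L/∂a = 12a(a + 1)(a + 3) = 0 at a ∈ {-3, -1, 0}; ∂L/∂b = -15b(b - 3)(b - 1)(b + 4) = 0 at b ∈ {-4, 0, 1, 3}.
The Hessian is diagonal: diag(L_aa, L_bb). Second derivatives: L_aa(-3)=72, L_aa(-1)=-24, L_aa(0)=36; L_bb(-4)=2100, L_bb(0)=-180, L_bb(1)=150, L_bb(3)=-630.
Saddle points occur where the two diagonal entries have opposite signs: (-3, 0), (-3, 3), (-1, -4), (-1, 1), (0, 0), (0, 3). Count: 6.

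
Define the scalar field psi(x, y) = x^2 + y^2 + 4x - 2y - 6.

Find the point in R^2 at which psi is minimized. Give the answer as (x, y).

(-2, 1)

psi(x,y) separates as P(x) + Q(y) − 6, so its minimum is min P + min Q − 6.
P'(x) = 2x + 4 vanishes at x ∈ {-2}; Q'(y) = 2y - 2 vanishes at y ∈ {1}.
Local minima of P (where P''>0): P(-2)=-4. Local minima of Q: Q(1)=-1.
So the global minimum of psi is P(-2) + Q(1) − 6 = -4 − 1 − 6 = -11, attained at (-2, 1).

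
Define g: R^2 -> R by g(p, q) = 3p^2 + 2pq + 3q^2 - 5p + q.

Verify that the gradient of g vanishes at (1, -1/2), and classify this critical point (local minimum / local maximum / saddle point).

∇g = (6p + 2q - 5, 2p + 6q + 1); substituting (1, -1/2) gives ∇g = (0, 0), so (1, -1/2) is indeed a critical point.
The Hessian of g is constant: H = [[6, 2], [2, 6]].
det(H) = 6·6 − 2² = 32.
det(H) > 0 and tr(H) = 12 > 0, so H is positive definite and the point is a local minimum.

local minimum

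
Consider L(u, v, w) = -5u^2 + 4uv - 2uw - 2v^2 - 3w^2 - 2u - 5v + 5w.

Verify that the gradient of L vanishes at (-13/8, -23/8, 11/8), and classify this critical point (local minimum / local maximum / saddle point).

∇L = (-10u + 4v - 2w - 2, 4u - 4v - 5, -2u - 6w + 5); substituting (-13/8, -23/8, 11/8) gives ∇L = (0, 0, 0), so (-13/8, -23/8, 11/8) is indeed a critical point.
The Hessian is constant: H = [[-10, 4, -2], [4, -4, 0], [-2, 0, -6]].
Leading principal minors: Δ₁ = -10, Δ₂ = 24, Δ₃ = -128.
The minors alternate sign starting negative (−, +, −), so H is negative definite: a local maximum.

local maximum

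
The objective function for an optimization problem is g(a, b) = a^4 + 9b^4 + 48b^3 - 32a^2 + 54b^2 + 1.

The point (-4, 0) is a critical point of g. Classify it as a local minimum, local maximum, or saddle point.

The mixed partial ∂²g/∂a∂b is 0, so the Hessian at any point is diag(g_aa, g_bb) = diag(4(3a^2 - 16), 36(3b^2 + 8b + 3)).
At (-4, 0): H = diag(128, 108).
Both eigenvalues are positive, so H is positive definite: a local minimum.

local minimum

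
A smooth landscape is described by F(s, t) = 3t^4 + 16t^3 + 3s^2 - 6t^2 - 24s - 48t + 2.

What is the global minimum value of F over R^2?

F(s,t) separates as P(s) + Q(t) + 2, so its minimum is min P + min Q + 2.
P'(s) = 6s - 24 vanishes at s ∈ {4}; Q'(t) = 12(t - 1)(t + 1)(t + 4) vanishes at t ∈ {-4, -1, 1}.
Local minima of P (where P''>0): P(4)=-48. Local minima of Q: Q(-4)=-160, Q(1)=-35.
So the global minimum of F is P(4) + Q(-4) + 2 = -48 − 160 + 2 = -206, attained at (4, -4).

-206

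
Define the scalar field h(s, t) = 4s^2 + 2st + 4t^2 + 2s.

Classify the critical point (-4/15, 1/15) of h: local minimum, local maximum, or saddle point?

The Hessian of h is constant: H = [[8, 2], [2, 8]].
det(H) = 8·8 − 2² = 60.
det(H) > 0 and tr(H) = 16 > 0, so H is positive definite and the point is a local minimum.

local minimum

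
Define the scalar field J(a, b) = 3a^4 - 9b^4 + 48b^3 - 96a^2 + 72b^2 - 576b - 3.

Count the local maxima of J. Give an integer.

2

J separates as a function of a plus a function of b, so ∇J=0 decouples.
∂J/∂a = 12a(a - 4)(a + 4) = 0 at a ∈ {-4, 0, 4}; ∂J/∂b = -36(b - 4)(b - 2)(b + 2) = 0 at b ∈ {-2, 2, 4}.
The Hessian is diagonal: diag(J_aa, J_bb). Second derivatives: J_aa(-4)=384, J_aa(0)=-192, J_aa(4)=384; J_bb(-2)=-864, J_bb(2)=288, J_bb(4)=-432.
Local maxima occur where both diagonal entries negative: (0, -2), (0, 4). Count: 2.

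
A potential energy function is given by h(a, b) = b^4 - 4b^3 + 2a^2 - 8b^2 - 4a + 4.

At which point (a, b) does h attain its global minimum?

h(a,b) separates as P(a) + Q(b) + 4, so its minimum is min P + min Q + 4.
P'(a) = 4a - 4 vanishes at a ∈ {1}; Q'(b) = 4b(b - 4)(b + 1) vanishes at b ∈ {-1, 0, 4}.
Local minima of P (where P''>0): P(1)=-2. Local minima of Q: Q(-1)=-3, Q(4)=-128.
So the global minimum of h is P(1) + Q(4) + 4 = -2 − 128 + 4 = -126, attained at (1, 4).

(1, 4)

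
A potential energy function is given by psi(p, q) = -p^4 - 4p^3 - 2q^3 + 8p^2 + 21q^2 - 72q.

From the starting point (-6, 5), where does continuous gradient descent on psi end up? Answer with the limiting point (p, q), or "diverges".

psi is separable, so gradient descent decouples: p follows -∂psi/∂p, q follows -∂psi/∂q.
∂psi/∂p = -4p(p - 1)(p + 4); at p=-6 this is 336, so p decreases.
∂psi/∂q = -6(q - 4)(q - 3); at q=5 this is -12, so q increases.
The p-coordinate has no critical point in that direction and runs off to infinity.

diverges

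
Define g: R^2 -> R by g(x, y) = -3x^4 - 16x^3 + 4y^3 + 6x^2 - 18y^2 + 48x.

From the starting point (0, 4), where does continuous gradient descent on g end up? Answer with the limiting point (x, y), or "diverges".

(-1, 3)

g is separable, so gradient descent decouples: x follows -∂g/∂x, y follows -∂g/∂y.
∂g/∂x = -12(x - 1)(x + 1)(x + 4); at x=0 this is 48, so x decreases.
∂g/∂y = 12y(y - 3); at y=4 this is 48, so y decreases.
x converges to its nearest critical value -1 (a local min of the x-part); y converges to 3. The iterate converges to (-1, 3).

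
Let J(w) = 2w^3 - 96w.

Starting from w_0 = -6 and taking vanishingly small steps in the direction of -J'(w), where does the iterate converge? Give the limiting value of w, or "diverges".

J'(w) = 6(w - 4)(w + 4), so J'(-6) = 120.
Gradient descent moves in the -J' direction, i.e. w is decreasing.
There is no critical point below w=-6, and J' keeps the same sign, so the iterate runs off to −∞.

diverges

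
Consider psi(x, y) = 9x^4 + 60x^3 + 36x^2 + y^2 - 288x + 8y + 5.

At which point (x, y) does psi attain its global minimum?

(1, -4)

psi(x,y) separates as P(x) + Q(y) + 5, so its minimum is min P + min Q + 5.
P'(x) = 36(x - 1)(x + 2)(x + 4) vanishes at x ∈ {-4, -2, 1}; Q'(y) = 2y + 8 vanishes at y ∈ {-4}.
Local minima of P (where P''>0): P(-4)=192, P(1)=-183. Local minima of Q: Q(-4)=-16.
So the global minimum of psi is P(1) + Q(-4) + 5 = -183 − 16 + 5 = -194, attained at (1, -4).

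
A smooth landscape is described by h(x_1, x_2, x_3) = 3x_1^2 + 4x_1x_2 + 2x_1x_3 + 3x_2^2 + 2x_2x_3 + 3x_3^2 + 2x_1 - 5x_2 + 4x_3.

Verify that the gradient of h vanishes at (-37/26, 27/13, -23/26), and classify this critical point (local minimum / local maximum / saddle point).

local minimum

∇h = (6x_1 + 4x_2 + 2x_3 + 2, 4x_1 + 6x_2 + 2x_3 - 5, 2x_1 + 2x_2 + 6x_3 + 4); substituting (-37/26, 27/13, -23/26) gives ∇h = (0, 0, 0), so (-37/26, 27/13, -23/26) is indeed a critical point.
The Hessian is constant: H = [[6, 4, 2], [4, 6, 2], [2, 2, 6]].
Leading principal minors: Δ₁ = 6, Δ₂ = 20, Δ₃ = 104.
All leading minors are positive, so H is positive definite: a local minimum.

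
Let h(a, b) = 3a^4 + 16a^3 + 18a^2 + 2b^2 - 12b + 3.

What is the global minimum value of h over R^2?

h(a,b) separates as P(a) + Q(b) + 3, so its minimum is min P + min Q + 3.
P'(a) = 12a(a + 1)(a + 3) vanishes at a ∈ {-3, -1, 0}; Q'(b) = 4b - 12 vanishes at b ∈ {3}.
Local minima of P (where P''>0): P(-3)=-27, P(0)=0. Local minima of Q: Q(3)=-18.
So the global minimum of h is P(-3) + Q(3) + 3 = -27 − 18 + 3 = -42, attained at (-3, 3).

-42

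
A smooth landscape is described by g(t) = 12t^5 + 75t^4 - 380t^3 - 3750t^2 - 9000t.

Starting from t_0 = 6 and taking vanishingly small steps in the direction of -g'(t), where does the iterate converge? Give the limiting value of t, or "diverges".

5

g'(t) = 60(t - 5)(t + 2)(t + 3)(t + 5), so g'(6) = 47520.
Gradient descent moves in the -g' direction, i.e. t is decreasing.
The nearest critical point in that direction is t = 5, where g'' = 33600 > 0 (a local minimum). The iterate converges there.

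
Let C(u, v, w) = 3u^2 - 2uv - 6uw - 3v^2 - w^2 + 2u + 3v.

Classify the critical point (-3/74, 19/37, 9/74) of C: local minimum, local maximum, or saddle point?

saddle point

The Hessian is constant: H = [[6, -2, -6], [-2, -6, 0], [-6, 0, -2]].
Leading principal minors: Δ₁ = 6, Δ₂ = -40, Δ₃ = 296.
The minors fit neither the all-positive nor the alternating-sign pattern, so H is indefinite: a saddle point.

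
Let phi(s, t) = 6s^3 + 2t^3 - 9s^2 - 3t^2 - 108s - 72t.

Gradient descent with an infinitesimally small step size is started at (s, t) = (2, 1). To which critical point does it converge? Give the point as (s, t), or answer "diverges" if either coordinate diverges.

(3, 4)

phi is separable, so gradient descent decouples: s follows -∂phi/∂s, t follows -∂phi/∂t.
∂phi/∂s = 18(s - 3)(s + 2); at s=2 this is -72, so s increases.
∂phi/∂t = 6(t - 4)(t + 3); at t=1 this is -72, so t increases.
s converges to its nearest critical value 3 (a local min of the s-part); t converges to 4. The iterate converges to (3, 4).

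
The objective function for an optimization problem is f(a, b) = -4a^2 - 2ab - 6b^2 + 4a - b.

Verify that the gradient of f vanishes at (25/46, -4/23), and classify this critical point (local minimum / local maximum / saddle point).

∇f = (-8a - 2b + 4, -2a - 12b - 1); substituting (25/46, -4/23) gives ∇f = (0, 0), so (25/46, -4/23) is indeed a critical point.
The Hessian of f is constant: H = [[-8, -2], [-2, -12]].
det(H) = (-8)·(-12) − (-2)² = 92.
det(H) > 0 and tr(H) = -20 < 0, so H is negative definite and the point is a local maximum.

local maximum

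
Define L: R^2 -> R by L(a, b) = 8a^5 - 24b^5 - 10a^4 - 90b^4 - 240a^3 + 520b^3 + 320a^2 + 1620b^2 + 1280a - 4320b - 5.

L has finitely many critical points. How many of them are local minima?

L separates as a function of a plus a function of b, so ∇L=0 decouples.
∂L/∂a = 40(a - 4)(a - 2)(a + 1)(a + 4) = 0 at a ∈ {-4, -1, 2, 4}; ∂L/∂b = -120(b - 3)(b - 1)(b + 3)(b + 4) = 0 at b ∈ {-4, -3, 1, 3}.
The Hessian is diagonal: diag(L_aa, L_bb). Second derivatives: L_aa(-4)=-5760, L_aa(-1)=1800, L_aa(2)=-1440, L_aa(4)=3200; L_bb(-4)=4200, L_bb(-3)=-2880, L_bb(1)=4800, L_bb(3)=-10080.
Local minima occur where both diagonal entries positive: (-1, -4), (-1, 1), (4, -4), (4, 1). Count: 4.

4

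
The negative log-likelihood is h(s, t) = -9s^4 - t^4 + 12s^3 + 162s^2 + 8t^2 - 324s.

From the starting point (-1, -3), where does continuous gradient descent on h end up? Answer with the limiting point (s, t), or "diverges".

diverges

h is separable, so gradient descent decouples: s follows -∂h/∂s, t follows -∂h/∂t.
∂h/∂s = -36(s - 3)(s - 1)(s + 3); at s=-1 this is -576, so s increases.
∂h/∂t = -4t(t - 2)(t + 2); at t=-3 this is 60, so t decreases.
The t-coordinate has no critical point in that direction and runs off to infinity.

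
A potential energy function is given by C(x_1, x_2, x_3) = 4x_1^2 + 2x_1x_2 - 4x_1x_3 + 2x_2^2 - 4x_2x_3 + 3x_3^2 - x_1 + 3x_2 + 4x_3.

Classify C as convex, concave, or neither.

C is quadratic, so its Hessian is the constant matrix H = [[8, 2, -4], [2, 4, -4], [-4, -4, 6]].
Leading principal minors: 8, 28, 40.
All positive ⇒ H ≻ 0 ⇒ convex.

convex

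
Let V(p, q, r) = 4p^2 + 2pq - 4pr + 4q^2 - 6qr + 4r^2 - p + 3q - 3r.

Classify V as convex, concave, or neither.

V is quadratic, so its Hessian is the constant matrix H = [[8, 2, -4], [2, 8, -6], [-4, -6, 8]].
Leading principal minors: 8, 60, 160.
All positive ⇒ H ≻ 0 ⇒ convex.

convex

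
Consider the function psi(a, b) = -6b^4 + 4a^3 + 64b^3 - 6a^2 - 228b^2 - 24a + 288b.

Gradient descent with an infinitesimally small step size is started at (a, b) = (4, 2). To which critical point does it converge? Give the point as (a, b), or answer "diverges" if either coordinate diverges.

psi is separable, so gradient descent decouples: a follows -∂psi/∂a, b follows -∂psi/∂b.
∂psi/∂a = 12(a - 2)(a + 1); at a=4 this is 120, so a decreases.
∂psi/∂b = -24(b - 4)(b - 3)(b - 1); at b=2 this is -48, so b increases.
a converges to its nearest critical value 2 (a local min of the a-part); b converges to 3. The iterate converges to (2, 3).

(2, 3)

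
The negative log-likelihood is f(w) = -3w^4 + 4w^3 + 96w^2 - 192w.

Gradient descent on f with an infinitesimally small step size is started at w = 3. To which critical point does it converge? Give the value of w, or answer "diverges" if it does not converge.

f'(w) = -12(w - 4)(w - 1)(w + 4), so f'(3) = 168.
Gradient descent moves in the -f' direction, i.e. w is decreasing.
The nearest critical point in that direction is w = 1, where f'' = 180 > 0 (a local minimum). The iterate converges there.

1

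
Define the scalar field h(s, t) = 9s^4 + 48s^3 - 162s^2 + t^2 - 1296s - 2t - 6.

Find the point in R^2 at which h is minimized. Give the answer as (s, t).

(3, 1)

h(s,t) separates as P(s) + Q(t) − 6, so its minimum is min P + min Q − 6.
P'(s) = 36(s - 3)(s + 3)(s + 4) vanishes at s ∈ {-4, -3, 3}; Q'(t) = 2(t - 1) vanishes at t ∈ {1}.
Local minima of P (where P''>0): P(-4)=1824, P(3)=-3321. Local minima of Q: Q(1)=-1.
So the global minimum of h is P(3) + Q(1) − 6 = -3321 − 1 − 6 = -3328, attained at (3, 1).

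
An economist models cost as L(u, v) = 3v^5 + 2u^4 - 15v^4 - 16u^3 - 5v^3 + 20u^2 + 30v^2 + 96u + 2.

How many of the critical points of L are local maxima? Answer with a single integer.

2

L separates as a function of u plus a function of v, so ∇L=0 decouples.
∂L/∂u = 8(u - 4)(u - 3)(u + 1) = 0 at u ∈ {-1, 3, 4}; ∂L/∂v = 15v(v - 4)(v - 1)(v + 1) = 0 at v ∈ {-1, 0, 1, 4}.
The Hessian is diagonal: diag(L_uu, L_vv). Second derivatives: L_uu(-1)=160, L_uu(3)=-32, L_uu(4)=40; L_vv(-1)=-150, L_vv(0)=60, L_vv(1)=-90, L_vv(4)=900.
Local maxima occur where both diagonal entries negative: (3, -1), (3, 1). Count: 2.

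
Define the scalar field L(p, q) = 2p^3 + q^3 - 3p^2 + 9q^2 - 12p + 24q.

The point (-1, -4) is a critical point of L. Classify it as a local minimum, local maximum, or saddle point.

local maximum

The mixed partial ∂²L/∂p∂q is 0, so the Hessian at any point is diag(L_pp, L_qq) = diag(6(2p - 1), 6(q + 3)).
At (-1, -4): H = diag(-18, -6).
Both eigenvalues are negative, so H is negative definite: a local maximum.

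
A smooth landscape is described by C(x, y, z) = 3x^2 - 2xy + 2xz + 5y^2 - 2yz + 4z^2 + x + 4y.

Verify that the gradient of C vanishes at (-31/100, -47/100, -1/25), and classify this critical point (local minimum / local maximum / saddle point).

local minimum

∇C = (6x - 2y + 2z + 1, -2x + 10y - 2z + 4, 2x - 2y + 8z); substituting (-31/100, -47/100, -1/25) gives ∇C = (0, 0, 0), so (-31/100, -47/100, -1/25) is indeed a critical point.
The Hessian is constant: H = [[6, -2, 2], [-2, 10, -2], [2, -2, 8]].
Leading principal minors: Δ₁ = 6, Δ₂ = 56, Δ₃ = 400.
All leading minors are positive, so H is positive definite: a local minimum.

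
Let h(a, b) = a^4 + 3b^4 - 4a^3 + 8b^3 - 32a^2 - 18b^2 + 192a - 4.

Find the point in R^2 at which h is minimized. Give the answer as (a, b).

h(a,b) separates as P(a) + Q(b) − 4, so its minimum is min P + min Q − 4.
P'(a) = 4(a - 4)(a - 3)(a + 4) vanishes at a ∈ {-4, 3, 4}; Q'(b) = 12b(b - 1)(b + 3) vanishes at b ∈ {-3, 0, 1}.
Local minima of P (where P''>0): P(-4)=-768, P(4)=256. Local minima of Q: Q(-3)=-135, Q(1)=-7.
So the global minimum of h is P(-4) + Q(-3) − 4 = -768 − 135 − 4 = -907, attained at (-4, -3).

(-4, -3)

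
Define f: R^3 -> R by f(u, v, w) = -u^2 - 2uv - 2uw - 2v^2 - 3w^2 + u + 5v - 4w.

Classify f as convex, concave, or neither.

concave

f is quadratic, so its Hessian is the constant matrix H = [[-2, -2, -2], [-2, -4, 0], [-2, 0, -6]].
Leading principal minors: -2, 4, -8.
Signs alternate −, +, − ⇒ H ≺ 0 ⇒ concave.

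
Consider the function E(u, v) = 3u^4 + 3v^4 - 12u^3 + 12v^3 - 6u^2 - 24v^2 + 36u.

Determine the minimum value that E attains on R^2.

E(u,v) separates as P(u) + Q(v), so its minimum is min P + min Q.
P'(u) = 12(u - 3)(u - 1)(u + 1) vanishes at u ∈ {-1, 1, 3}; Q'(v) = 12v(v - 1)(v + 4) vanishes at v ∈ {-4, 0, 1}.
Local minima of P (where P''>0): P(-1)=-27, P(3)=-27. Local minima of Q: Q(-4)=-384, Q(1)=-9.
So the global minimum of E is P(-1) + Q(-4) = -27 − 384 = -411, attained at (-1, -4).

-411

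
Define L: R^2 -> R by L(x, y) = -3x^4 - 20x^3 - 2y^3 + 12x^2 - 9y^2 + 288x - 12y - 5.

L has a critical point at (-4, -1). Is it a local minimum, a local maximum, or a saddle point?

local maximum

The mixed partial ∂²L/∂x∂y is 0, so the Hessian at any point is diag(L_xx, L_yy) = diag(12(-3x^2 - 10x + 2), -6(2y + 3)).
At (-4, -1): H = diag(-72, -6).
Both eigenvalues are negative, so H is negative definite: a local maximum.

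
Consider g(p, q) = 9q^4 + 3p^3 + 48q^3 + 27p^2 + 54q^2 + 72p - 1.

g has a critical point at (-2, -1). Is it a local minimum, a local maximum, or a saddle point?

The mixed partial ∂²g/∂p∂q is 0, so the Hessian at any point is diag(g_pp, g_qq) = diag(18(p + 3), 36(3q^2 + 8q + 3)).
At (-2, -1): H = diag(18, -72).
The eigenvalues have opposite signs, so H is indefinite: a saddle point.

saddle point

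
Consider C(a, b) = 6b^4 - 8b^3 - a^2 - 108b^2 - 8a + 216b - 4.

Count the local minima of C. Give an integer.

C separates as a function of a plus a function of b, so ∇C=0 decouples.
∂C/∂a = -2(a + 4) = 0 at a ∈ {-4}; ∂C/∂b = 24(b - 3)(b - 1)(b + 3) = 0 at b ∈ {-3, 1, 3}.
The Hessian is diagonal: diag(C_aa, C_bb). Second derivatives: C_aa(-4)=-2; C_bb(-3)=576, C_bb(1)=-192, C_bb(3)=288.
Local minima occur where both diagonal entries positive: none. Count: 0.

0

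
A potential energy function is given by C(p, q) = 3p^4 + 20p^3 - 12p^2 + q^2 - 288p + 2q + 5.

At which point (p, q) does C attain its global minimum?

(2, -1)

C(p,q) separates as A(p) + B(q) + 5, so its minimum is min A + min B + 5.
A'(p) = 12(p - 2)(p + 3)(p + 4) vanishes at p ∈ {-4, -3, 2}; B'(q) = 2q + 2 vanishes at q ∈ {-1}.
Local minima of A (where A''>0): A(-4)=448, A(2)=-416. Local minima of B: B(-1)=-1.
So the global minimum of C is A(2) + B(-1) + 5 = -416 − 1 + 5 = -412, attained at (2, -1).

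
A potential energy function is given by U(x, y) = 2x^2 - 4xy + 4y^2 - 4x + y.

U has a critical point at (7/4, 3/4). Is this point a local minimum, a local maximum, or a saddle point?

local minimum

The Hessian of U is constant: H = [[4, -4], [-4, 8]].
det(H) = 4·8 − (-4)² = 16.
det(H) > 0 and tr(H) = 12 > 0, so H is positive definite and the point is a local minimum.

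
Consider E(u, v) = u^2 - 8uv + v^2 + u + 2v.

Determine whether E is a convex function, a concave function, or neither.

neither

E is quadratic, so its Hessian is the constant matrix H = [[2, -8], [-8, 2]].
det(H) = -60, tr(H) = 4.
det(H) < 0, so H is indefinite: neither convex nor concave.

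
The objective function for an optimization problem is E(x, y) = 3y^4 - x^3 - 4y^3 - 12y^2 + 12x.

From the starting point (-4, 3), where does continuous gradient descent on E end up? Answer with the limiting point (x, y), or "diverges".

E is separable, so gradient descent decouples: x follows -∂E/∂x, y follows -∂E/∂y.
∂E/∂x = -3(x - 2)(x + 2); at x=-4 this is -36, so x increases.
∂E/∂y = 12y(y - 2)(y + 1); at y=3 this is 144, so y decreases.
x converges to its nearest critical value -2 (a local min of the x-part); y converges to 2. The iterate converges to (-2, 2).

(-2, 2)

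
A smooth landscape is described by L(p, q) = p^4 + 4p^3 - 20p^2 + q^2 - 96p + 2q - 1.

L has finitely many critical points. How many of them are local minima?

L separates as a function of p plus a function of q, so ∇L=0 decouples.
∂L/∂p = 4(p - 3)(p + 2)(p + 4) = 0 at p ∈ {-4, -2, 3}; ∂L/∂q = 2(q + 1) = 0 at q ∈ {-1}.
The Hessian is diagonal: diag(L_pp, L_qq). Second derivatives: L_pp(-4)=56, L_pp(-2)=-40, L_pp(3)=140; L_qq(-1)=2.
Local minima occur where both diagonal entries positive: (-4, -1), (3, -1). Count: 2.

2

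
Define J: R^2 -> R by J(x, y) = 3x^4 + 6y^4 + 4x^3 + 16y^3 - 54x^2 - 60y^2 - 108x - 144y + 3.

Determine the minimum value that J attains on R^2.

J(x,y) separates as P(x) + Q(y) + 3, so its minimum is min P + min Q + 3.
P'(x) = 12(x - 3)(x + 1)(x + 3) vanishes at x ∈ {-3, -1, 3}; Q'(y) = 24(y - 2)(y + 1)(y + 3) vanishes at y ∈ {-3, -1, 2}.
Local minima of P (where P''>0): P(-3)=-27, P(3)=-459. Local minima of Q: Q(-3)=-54, Q(2)=-304.
So the global minimum of J is P(3) + Q(2) + 3 = -459 − 304 + 3 = -760, attained at (3, 2).

-760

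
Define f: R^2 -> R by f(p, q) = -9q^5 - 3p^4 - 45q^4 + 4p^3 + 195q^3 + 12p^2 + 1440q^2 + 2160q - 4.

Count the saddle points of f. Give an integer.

6

f separates as a function of p plus a function of q, so ∇f=0 decouples.
∂f/∂p = -12p(p - 2)(p + 1) = 0 at p ∈ {-1, 0, 2}; ∂f/∂q = -45(q - 4)(q + 1)(q + 3)(q + 4) = 0 at q ∈ {-4, -3, -1, 4}.
The Hessian is diagonal: diag(f_pp, f_qq). Second derivatives: f_pp(-1)=-36, f_pp(0)=24, f_pp(2)=-72; f_qq(-4)=1080, f_qq(-3)=-630, f_qq(-1)=1350, f_qq(4)=-12600.
Saddle points occur where the two diagonal entries have opposite signs: (-1, -4), (-1, -1), (0, -3), (0, 4), (2, -4), (2, -1). Count: 6.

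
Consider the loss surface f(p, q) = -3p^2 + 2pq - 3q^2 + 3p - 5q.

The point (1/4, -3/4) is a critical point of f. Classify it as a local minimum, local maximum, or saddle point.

local maximum

The Hessian of f is constant: H = [[-6, 2], [2, -6]].
det(H) = (-6)·(-6) − 2² = 32.
det(H) > 0 and tr(H) = -12 < 0, so H is negative definite and the point is a local maximum.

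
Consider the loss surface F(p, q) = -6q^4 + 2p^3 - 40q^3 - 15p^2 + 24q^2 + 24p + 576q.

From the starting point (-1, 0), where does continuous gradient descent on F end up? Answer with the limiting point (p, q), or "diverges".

diverges

F is separable, so gradient descent decouples: p follows -∂F/∂p, q follows -∂F/∂q.
∂F/∂p = 6(p - 4)(p - 1); at p=-1 this is 60, so p decreases.
∂F/∂q = -24(q - 2)(q + 3)(q + 4); at q=0 this is 576, so q decreases.
The p-coordinate has no critical point in that direction and runs off to infinity.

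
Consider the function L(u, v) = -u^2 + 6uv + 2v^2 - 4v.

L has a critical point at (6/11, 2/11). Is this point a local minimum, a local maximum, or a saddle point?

saddle point

The Hessian of L is constant: H = [[-2, 6], [6, 4]].
det(H) = (-2)·4 − 6² = -44.
Since det(H) < 0, H is indefinite and the critical point is a saddle point.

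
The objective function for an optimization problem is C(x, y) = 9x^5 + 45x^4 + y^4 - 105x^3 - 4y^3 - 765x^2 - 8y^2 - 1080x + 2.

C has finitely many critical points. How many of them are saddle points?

6

C separates as a function of x plus a function of y, so ∇C=0 decouples.
∂C/∂x = 45(x - 3)(x + 1)(x + 2)(x + 4) = 0 at x ∈ {-4, -2, -1, 3}; ∂C/∂y = 4y(y - 4)(y + 1) = 0 at y ∈ {-1, 0, 4}.
The Hessian is diagonal: diag(C_xx, C_yy). Second derivatives: C_xx(-4)=-1890, C_xx(-2)=450, C_xx(-1)=-540, C_xx(3)=6300; C_yy(-1)=20, C_yy(0)=-16, C_yy(4)=80.
Saddle points occur where the two diagonal entries have opposite signs: (-4, -1), (-4, 4), (-2, 0), (-1, -1), (-1, 4), (3, 0). Count: 6.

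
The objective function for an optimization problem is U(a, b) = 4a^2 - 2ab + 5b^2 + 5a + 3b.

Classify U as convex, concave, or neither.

U is quadratic, so its Hessian is the constant matrix H = [[8, -2], [-2, 10]].
det(H) = 76, tr(H) = 18.
det(H) > 0 and tr(H) > 0, so H is positive definite everywhere: convex.

convex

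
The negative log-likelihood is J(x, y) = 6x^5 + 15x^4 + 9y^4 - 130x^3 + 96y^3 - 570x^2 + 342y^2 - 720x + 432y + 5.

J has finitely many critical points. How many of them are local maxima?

2

J separates as a function of x plus a function of y, so ∇J=0 decouples.
∂J/∂x = 30(x - 4)(x + 1)(x + 2)(x + 3) = 0 at x ∈ {-3, -2, -1, 4}; ∂J/∂y = 36(y + 1)(y + 3)(y + 4) = 0 at y ∈ {-4, -3, -1}.
The Hessian is diagonal: diag(J_xx, J_yy). Second derivatives: J_xx(-3)=-420, J_xx(-2)=180, J_xx(-1)=-300, J_xx(4)=6300; J_yy(-4)=108, J_yy(-3)=-72, J_yy(-1)=216.
Local maxima occur where both diagonal entries negative: (-3, -3), (-1, -3). Count: 2.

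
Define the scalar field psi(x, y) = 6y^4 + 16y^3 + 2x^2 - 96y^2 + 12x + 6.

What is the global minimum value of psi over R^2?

-1036

psi(x,y) separates as P(x) + Q(y) + 6, so its minimum is min P + min Q + 6.
P'(x) = 4x + 12 vanishes at x ∈ {-3}; Q'(y) = 24y(y - 2)(y + 4) vanishes at y ∈ {-4, 0, 2}.
Local minima of P (where P''>0): P(-3)=-18. Local minima of Q: Q(-4)=-1024, Q(2)=-160.
So the global minimum of psi is P(-3) + Q(-4) + 6 = -18 − 1024 + 6 = -1036, attained at (-3, -4).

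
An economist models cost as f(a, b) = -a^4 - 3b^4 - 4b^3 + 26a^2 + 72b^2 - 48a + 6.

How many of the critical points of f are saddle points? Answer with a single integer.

4

f separates as a function of a plus a function of b, so ∇f=0 decouples.
∂f/∂a = -4(a - 3)(a - 1)(a + 4) = 0 at a ∈ {-4, 1, 3}; ∂f/∂b = -12b(b - 3)(b + 4) = 0 at b ∈ {-4, 0, 3}.
The Hessian is diagonal: diag(f_aa, f_bb). Second derivatives: f_aa(-4)=-140, f_aa(1)=40, f_aa(3)=-56; f_bb(-4)=-336, f_bb(0)=144, f_bb(3)=-252.
Saddle points occur where the two diagonal entries have opposite signs: (-4, 0), (1, -4), (1, 3), (3, 0). Count: 4.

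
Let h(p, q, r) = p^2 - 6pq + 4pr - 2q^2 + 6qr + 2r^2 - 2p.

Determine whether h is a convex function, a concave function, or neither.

h is quadratic, so its Hessian is the constant matrix H = [[2, -6, 4], [-6, -4, 6], [4, 6, 4]].
Leading principal minors: 2, -44, -472.
Neither pattern holds ⇒ H is indefinite ⇒ neither convex nor concave.

neither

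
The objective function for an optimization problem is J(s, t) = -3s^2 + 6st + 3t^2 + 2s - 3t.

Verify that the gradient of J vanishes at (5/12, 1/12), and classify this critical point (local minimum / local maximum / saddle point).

saddle point

∇J = (-6s + 6t + 2, 6s + 6t - 3); substituting (5/12, 1/12) gives ∇J = (0, 0), so (5/12, 1/12) is indeed a critical point.
The Hessian of J is constant: H = [[-6, 6], [6, 6]].
det(H) = (-6)·6 − 6² = -72.
Since det(H) < 0, H is indefinite and the critical point is a saddle point.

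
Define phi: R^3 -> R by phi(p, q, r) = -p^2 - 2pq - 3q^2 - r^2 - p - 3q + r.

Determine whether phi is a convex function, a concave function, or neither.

phi is quadratic, so its Hessian is the constant matrix H = [[-2, -2, 0], [-2, -6, 0], [0, 0, -2]].
Leading principal minors: -2, 8, -16.
Signs alternate −, +, − ⇒ H ≺ 0 ⇒ concave.

concave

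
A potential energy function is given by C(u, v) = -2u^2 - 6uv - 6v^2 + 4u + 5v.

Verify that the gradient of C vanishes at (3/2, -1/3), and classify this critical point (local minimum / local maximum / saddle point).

∇C = (-4u - 6v + 4, -6u - 12v + 5); substituting (3/2, -1/3) gives ∇C = (0, 0), so (3/2, -1/3) is indeed a critical point.
The Hessian of C is constant: H = [[-4, -6], [-6, -12]].
det(H) = (-4)·(-12) − (-6)² = 12.
det(H) > 0 and tr(H) = -16 < 0, so H is negative definite and the point is a local maximum.

local maximum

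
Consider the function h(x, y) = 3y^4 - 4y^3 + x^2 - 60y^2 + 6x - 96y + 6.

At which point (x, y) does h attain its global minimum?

(-3, 4)

h(x,y) separates as P(x) + Q(y) + 6, so its minimum is min P + min Q + 6.
P'(x) = 2x + 6 vanishes at x ∈ {-3}; Q'(y) = 12(y - 4)(y + 1)(y + 2) vanishes at y ∈ {-2, -1, 4}.
Local minima of P (where P''>0): P(-3)=-9. Local minima of Q: Q(-2)=32, Q(4)=-832.
So the global minimum of h is P(-3) + Q(4) + 6 = -9 − 832 + 6 = -835, attained at (-3, 4).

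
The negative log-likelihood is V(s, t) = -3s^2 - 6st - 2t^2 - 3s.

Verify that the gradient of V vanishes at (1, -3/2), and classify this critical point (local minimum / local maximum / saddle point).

∇V = (-6s - 6t - 3, -6s - 4t); substituting (1, -3/2) gives ∇V = (0, 0), so (1, -3/2) is indeed a critical point.
The Hessian of V is constant: H = [[-6, -6], [-6, -4]].
det(H) = (-6)·(-4) − (-6)² = -12.
Since det(H) < 0, H is indefinite and the critical point is a saddle point.

saddle point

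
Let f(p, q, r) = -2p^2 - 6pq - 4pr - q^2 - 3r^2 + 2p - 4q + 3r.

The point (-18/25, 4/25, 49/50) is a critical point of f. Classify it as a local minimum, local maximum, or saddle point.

saddle point

The Hessian is constant: H = [[-4, -6, -4], [-6, -2, 0], [-4, 0, -6]].
Leading principal minors: Δ₁ = -4, Δ₂ = -28, Δ₃ = 200.
The minors fit neither the all-positive nor the alternating-sign pattern, so H is indefinite: a saddle point.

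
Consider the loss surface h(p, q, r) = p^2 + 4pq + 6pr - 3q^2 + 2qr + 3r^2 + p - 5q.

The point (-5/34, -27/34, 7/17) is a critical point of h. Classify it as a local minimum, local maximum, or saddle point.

saddle point

The Hessian is constant: H = [[2, 4, 6], [4, -6, 2], [6, 2, 6]].
Leading principal minors: Δ₁ = 2, Δ₂ = -28, Δ₃ = 136.
The minors fit neither the all-positive nor the alternating-sign pattern, so H is indefinite: a saddle point.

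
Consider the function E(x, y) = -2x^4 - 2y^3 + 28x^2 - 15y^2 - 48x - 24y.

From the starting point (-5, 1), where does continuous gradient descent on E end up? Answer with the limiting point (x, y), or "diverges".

diverges

E is separable, so gradient descent decouples: x follows -∂E/∂x, y follows -∂E/∂y.
∂E/∂x = -8(x - 2)(x - 1)(x + 3); at x=-5 this is 672, so x decreases.
∂E/∂y = -6(y + 1)(y + 4); at y=1 this is -60, so y increases.
The x-coordinate has no critical point in that direction and runs off to infinity.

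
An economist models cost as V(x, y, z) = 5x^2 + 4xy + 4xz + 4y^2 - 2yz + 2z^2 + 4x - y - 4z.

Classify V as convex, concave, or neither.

V is quadratic, so its Hessian is the constant matrix H = [[10, 4, 4], [4, 8, -2], [4, -2, 4]].
Leading principal minors: 10, 64, 24.
All positive ⇒ H ≻ 0 ⇒ convex.

convex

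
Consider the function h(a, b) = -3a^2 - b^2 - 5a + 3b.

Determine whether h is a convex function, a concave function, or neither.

concave

h is quadratic, so its Hessian is the constant matrix H = [[-6, 0], [0, -2]].
det(H) = 12, tr(H) = -8.
det(H) > 0 and tr(H) < 0, so H is negative definite everywhere: concave.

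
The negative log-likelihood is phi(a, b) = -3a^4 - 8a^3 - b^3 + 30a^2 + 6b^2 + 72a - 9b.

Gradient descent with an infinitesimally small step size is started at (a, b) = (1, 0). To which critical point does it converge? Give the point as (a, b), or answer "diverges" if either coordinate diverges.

phi is separable, so gradient descent decouples: a follows -∂phi/∂a, b follows -∂phi/∂b.
∂phi/∂a = -12(a - 2)(a + 1)(a + 3); at a=1 this is 96, so a decreases.
∂phi/∂b = -3(b - 3)(b - 1); at b=0 this is -9, so b increases.
a converges to its nearest critical value -1 (a local min of the a-part); b converges to 1. The iterate converges to (-1, 1).

(-1, 1)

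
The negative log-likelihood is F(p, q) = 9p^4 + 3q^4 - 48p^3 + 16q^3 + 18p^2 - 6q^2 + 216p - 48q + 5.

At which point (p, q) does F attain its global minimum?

F(p,q) separates as A(p) + B(q) + 5, so its minimum is min A + min B + 5.
A'(p) = 36(p - 3)(p - 2)(p + 1) vanishes at p ∈ {-1, 2, 3}; B'(q) = 12(q - 1)(q + 1)(q + 4) vanishes at q ∈ {-4, -1, 1}.
Local minima of A (where A''>0): A(-1)=-141, A(3)=243. Local minima of B: B(-4)=-160, B(1)=-35.
So the global minimum of F is A(-1) + B(-4) + 5 = -141 − 160 + 5 = -296, attained at (-1, -4).

(-1, -4)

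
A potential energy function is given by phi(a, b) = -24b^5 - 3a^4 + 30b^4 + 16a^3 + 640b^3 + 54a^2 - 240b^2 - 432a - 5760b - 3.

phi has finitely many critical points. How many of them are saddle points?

phi separates as a function of a plus a function of b, so ∇phi=0 decouples.
∂phi/∂a = -12(a - 4)(a - 3)(a + 3) = 0 at a ∈ {-3, 3, 4}; ∂phi/∂b = -120(b - 4)(b - 2)(b + 2)(b + 3) = 0 at b ∈ {-3, -2, 2, 4}.
The Hessian is diagonal: diag(phi_aa, phi_bb). Second derivatives: phi_aa(-3)=-504, phi_aa(3)=72, phi_aa(4)=-84; phi_bb(-3)=4200, phi_bb(-2)=-2880, phi_bb(2)=4800, phi_bb(4)=-10080.
Saddle points occur where the two diagonal entries have opposite signs: (-3, -3), (-3, 2), (3, -2), (3, 4), (4, -3), (4, 2). Count: 6.

6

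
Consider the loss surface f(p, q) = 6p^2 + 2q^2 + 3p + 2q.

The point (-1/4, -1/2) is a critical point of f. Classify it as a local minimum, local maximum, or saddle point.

local minimum

The Hessian of f is constant: H = [[12, 0], [0, 4]].
det(H) = 12·4 − 0² = 48.
det(H) > 0 and tr(H) = 16 > 0, so H is positive definite and the point is a local minimum.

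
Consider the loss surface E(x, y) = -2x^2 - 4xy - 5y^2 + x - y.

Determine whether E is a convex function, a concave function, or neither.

E is quadratic, so its Hessian is the constant matrix H = [[-4, -4], [-4, -10]].
det(H) = 24, tr(H) = -14.
det(H) > 0 and tr(H) < 0, so H is negative definite everywhere: concave.

concave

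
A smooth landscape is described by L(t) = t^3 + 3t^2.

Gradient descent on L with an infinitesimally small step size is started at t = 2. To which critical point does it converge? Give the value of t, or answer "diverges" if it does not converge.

L'(t) = 3t(t + 2), so L'(2) = 24.
Gradient descent moves in the -L' direction, i.e. t is decreasing.
The nearest critical point in that direction is t = 0, where L'' = 6 > 0 (a local minimum). The iterate converges there.

0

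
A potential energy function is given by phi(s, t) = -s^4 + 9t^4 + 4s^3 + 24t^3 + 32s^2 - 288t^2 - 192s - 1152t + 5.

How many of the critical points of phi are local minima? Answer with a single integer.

2

phi separates as a function of s plus a function of t, so ∇phi=0 decouples.
∂phi/∂s = -4(s - 4)(s - 3)(s + 4) = 0 at s ∈ {-4, 3, 4}; ∂phi/∂t = 36(t - 4)(t + 2)(t + 4) = 0 at t ∈ {-4, -2, 4}.
The Hessian is diagonal: diag(phi_ss, phi_tt). Second derivatives: phi_ss(-4)=-224, phi_ss(3)=28, phi_ss(4)=-32; phi_tt(-4)=576, phi_tt(-2)=-432, phi_tt(4)=1728.
Local minima occur where both diagonal entries positive: (3, -4), (3, 4). Count: 2.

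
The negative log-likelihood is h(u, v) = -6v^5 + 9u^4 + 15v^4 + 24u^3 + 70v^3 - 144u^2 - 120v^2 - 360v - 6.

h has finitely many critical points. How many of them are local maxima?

2

h separates as a function of u plus a function of v, so ∇h=0 decouples.
∂h/∂u = 36u(u - 2)(u + 4) = 0 at u ∈ {-4, 0, 2}; ∂h/∂v = -30(v - 3)(v - 2)(v + 1)(v + 2) = 0 at v ∈ {-2, -1, 2, 3}.
The Hessian is diagonal: diag(h_uu, h_vv). Second derivatives: h_uu(-4)=864, h_uu(0)=-288, h_uu(2)=432; h_vv(-2)=600, h_vv(-1)=-360, h_vv(2)=360, h_vv(3)=-600.
Local maxima occur where both diagonal entries negative: (0, -1), (0, 3). Count: 2.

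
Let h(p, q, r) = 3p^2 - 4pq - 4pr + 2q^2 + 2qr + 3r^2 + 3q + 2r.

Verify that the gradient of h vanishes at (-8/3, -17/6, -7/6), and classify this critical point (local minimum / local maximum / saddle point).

local minimum

∇h = (6p - 4q - 4r, -4p + 4q + 2r + 3, -4p + 2q + 6r + 2); substituting (-8/3, -17/6, -7/6) gives ∇h = (0, 0, 0), so (-8/3, -17/6, -7/6) is indeed a critical point.
The Hessian is constant: H = [[6, -4, -4], [-4, 4, 2], [-4, 2, 6]].
Leading principal minors: Δ₁ = 6, Δ₂ = 8, Δ₃ = 24.
All leading minors are positive, so H is positive definite: a local minimum.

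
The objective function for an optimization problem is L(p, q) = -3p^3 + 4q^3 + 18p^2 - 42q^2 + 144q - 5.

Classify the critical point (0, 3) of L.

saddle point

The mixed partial ∂²L/∂p∂q is 0, so the Hessian at any point is diag(L_pp, L_qq) = diag(18(-p + 2), 12(2q - 7)).
At (0, 3): H = diag(36, -12).
The eigenvalues have opposite signs, so H is indefinite: a saddle point.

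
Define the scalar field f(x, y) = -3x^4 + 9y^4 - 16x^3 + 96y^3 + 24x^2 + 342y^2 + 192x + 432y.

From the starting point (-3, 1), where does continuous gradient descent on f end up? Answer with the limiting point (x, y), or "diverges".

f is separable, so gradient descent decouples: x follows -∂f/∂x, y follows -∂f/∂y.
∂f/∂x = -12(x - 2)(x + 2)(x + 4); at x=-3 this is -60, so x increases.
∂f/∂y = 36(y + 1)(y + 3)(y + 4); at y=1 this is 1440, so y decreases.
x converges to its nearest critical value -2 (a local min of the x-part); y converges to -1. The iterate converges to (-2, -1).

(-2, -1)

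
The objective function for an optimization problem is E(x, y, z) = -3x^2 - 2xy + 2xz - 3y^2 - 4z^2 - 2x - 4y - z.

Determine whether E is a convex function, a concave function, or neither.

concave

E is quadratic, so its Hessian is the constant matrix H = [[-6, -2, 2], [-2, -6, 0], [2, 0, -8]].
Leading principal minors: -6, 32, -232.
Signs alternate −, +, − ⇒ H ≺ 0 ⇒ concave.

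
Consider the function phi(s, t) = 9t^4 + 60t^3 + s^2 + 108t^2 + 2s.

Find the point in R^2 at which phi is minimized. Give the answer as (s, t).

(-1, 0)

phi(s,t) separates as P(s) + Q(t), so its minimum is min P + min Q.
P'(s) = 2s + 2 vanishes at s ∈ {-1}; Q'(t) = 36t(t + 2)(t + 3) vanishes at t ∈ {-3, -2, 0}.
Local minima of P (where P''>0): P(-1)=-1. Local minima of Q: Q(-3)=81, Q(0)=0.
So the global minimum of phi is P(-1) + Q(0) = -1 + 0 = -1, attained at (-1, 0).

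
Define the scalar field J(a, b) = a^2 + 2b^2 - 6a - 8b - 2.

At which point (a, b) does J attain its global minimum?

(3, 2)

J(a,b) separates as P(a) + Q(b) − 2, so its minimum is min P + min Q − 2.
P'(a) = 2a - 6 vanishes at a ∈ {3}; Q'(b) = 4b - 8 vanishes at b ∈ {2}.
Local minima of P (where P''>0): P(3)=-9. Local minima of Q: Q(2)=-8.
So the global minimum of J is P(3) + Q(2) − 2 = -9 − 8 − 2 = -19, attained at (3, 2).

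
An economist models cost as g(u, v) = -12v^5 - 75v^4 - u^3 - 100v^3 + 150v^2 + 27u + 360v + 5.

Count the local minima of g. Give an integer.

g separates as a function of u plus a function of v, so ∇g=0 decouples.
∂g/∂u = -3(u - 3)(u + 3) = 0 at u ∈ {-3, 3}; ∂g/∂v = -60(v - 1)(v + 1)(v + 2)(v + 3) = 0 at v ∈ {-3, -2, -1, 1}.
The Hessian is diagonal: diag(g_uu, g_vv). Second derivatives: g_uu(-3)=18, g_uu(3)=-18; g_vv(-3)=480, g_vv(-2)=-180, g_vv(-1)=240, g_vv(1)=-1440.
Local minima occur where both diagonal entries positive: (-3, -3), (-3, -1). Count: 2.

2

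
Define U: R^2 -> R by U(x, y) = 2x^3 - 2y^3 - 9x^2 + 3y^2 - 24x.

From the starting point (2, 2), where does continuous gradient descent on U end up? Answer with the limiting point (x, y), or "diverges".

U is separable, so gradient descent decouples: x follows -∂U/∂x, y follows -∂U/∂y.
∂U/∂x = 6(x - 4)(x + 1); at x=2 this is -36, so x increases.
∂U/∂y = -6y(y - 1); at y=2 this is -12, so y increases.
The y-coordinate has no critical point in that direction and runs off to infinity.

diverges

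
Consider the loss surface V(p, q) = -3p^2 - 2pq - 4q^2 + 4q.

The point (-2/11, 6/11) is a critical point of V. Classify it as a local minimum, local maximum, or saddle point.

local maximum

The Hessian of V is constant: H = [[-6, -2], [-2, -8]].
det(H) = (-6)·(-8) − (-2)² = 44.
det(H) > 0 and tr(H) = -14 < 0, so H is negative definite and the point is a local maximum.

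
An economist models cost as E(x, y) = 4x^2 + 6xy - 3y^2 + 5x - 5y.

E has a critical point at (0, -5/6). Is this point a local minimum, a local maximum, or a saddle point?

saddle point

The Hessian of E is constant: H = [[8, 6], [6, -6]].
det(H) = 8·(-6) − 6² = -84.
Since det(H) < 0, H is indefinite and the critical point is a saddle point.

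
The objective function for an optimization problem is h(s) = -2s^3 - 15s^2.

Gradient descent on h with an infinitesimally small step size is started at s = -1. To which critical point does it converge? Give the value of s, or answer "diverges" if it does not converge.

-5

h'(s) = -6s(s + 5), so h'(-1) = 24.
Gradient descent moves in the -h' direction, i.e. s is decreasing.
The nearest critical point in that direction is s = -5, where h'' = 30 > 0 (a local minimum). The iterate converges there.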